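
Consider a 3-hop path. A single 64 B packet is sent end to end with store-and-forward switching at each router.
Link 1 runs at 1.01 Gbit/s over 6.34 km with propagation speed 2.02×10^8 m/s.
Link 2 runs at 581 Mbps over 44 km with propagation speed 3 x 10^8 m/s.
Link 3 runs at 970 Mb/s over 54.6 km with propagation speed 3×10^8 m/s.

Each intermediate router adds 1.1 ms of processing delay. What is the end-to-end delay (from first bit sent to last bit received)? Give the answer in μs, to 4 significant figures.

L = 64 × 8 = 512 bits.
Transmission delays (L/R per hop): 0.506931, 0.881239, 0.527835 μs; sum = 1.916 μs.
Propagation delays (d/s per hop): 31.3861, 146.667, 182 μs; sum = 360.053 μs.
Processing at 2 router(s): 2 × 1.1 ms = 2200 μs.
End-to-end = 2562 μs.

2562 μs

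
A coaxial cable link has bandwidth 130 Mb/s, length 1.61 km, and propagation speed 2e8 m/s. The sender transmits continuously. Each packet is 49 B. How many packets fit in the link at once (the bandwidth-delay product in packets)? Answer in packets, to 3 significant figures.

Propagation delay = 1610 / 200000000 = 8.05e-06 s.
BDP = R × t_prop = 130000000 × 8.05e-06 = 1046.5 bits.
In packets of 392 bits: 2.67 packets.

2.67 packets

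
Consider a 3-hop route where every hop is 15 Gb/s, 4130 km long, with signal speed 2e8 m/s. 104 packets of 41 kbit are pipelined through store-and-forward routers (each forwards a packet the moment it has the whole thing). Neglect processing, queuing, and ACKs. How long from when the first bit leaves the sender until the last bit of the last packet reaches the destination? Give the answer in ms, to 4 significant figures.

62.24 ms

Per-hop transmission t_tx = L/R = 41000/15000000000 = 0.00273333 ms.
Per-hop propagation t_prop = 4130000/200000000 = 20.65 ms.
Pipeline fill: first packet needs 3·t_tx to clear all hops; remaining 103 packets each add one t_tx.
Total = (3+104-1)·t_tx + 3·t_prop = 106·0.00273333 + 3·20.65 = 62.24 ms.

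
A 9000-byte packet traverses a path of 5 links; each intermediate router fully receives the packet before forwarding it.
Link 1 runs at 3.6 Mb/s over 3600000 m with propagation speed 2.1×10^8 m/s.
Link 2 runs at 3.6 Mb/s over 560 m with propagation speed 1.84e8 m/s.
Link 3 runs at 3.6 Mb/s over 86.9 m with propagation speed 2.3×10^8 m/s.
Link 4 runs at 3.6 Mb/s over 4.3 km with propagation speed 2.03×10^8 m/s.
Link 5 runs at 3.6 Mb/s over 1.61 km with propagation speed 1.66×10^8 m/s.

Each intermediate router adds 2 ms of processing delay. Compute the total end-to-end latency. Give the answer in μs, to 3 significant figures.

125000 μs

L = 9000 × 8 = 72000 bits.
Transmission delay per hop = L/R = 72000/3600000 = 20000 μs; 5 hops → 100000 μs.
Propagation delays (d/s per hop): 17142.9, 3.04348, 0.377826, 21.1823, 9.6988 μs; sum = 17177.2 μs.
Processing at 4 router(s): 4 × 2 ms = 8000 μs.
End-to-end = 125000 μs.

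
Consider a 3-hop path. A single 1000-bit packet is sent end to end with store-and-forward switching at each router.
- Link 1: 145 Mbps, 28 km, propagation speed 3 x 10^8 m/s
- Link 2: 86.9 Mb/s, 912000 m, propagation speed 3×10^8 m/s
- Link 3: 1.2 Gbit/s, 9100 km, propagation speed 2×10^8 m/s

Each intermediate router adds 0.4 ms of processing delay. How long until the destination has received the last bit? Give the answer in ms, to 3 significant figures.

Transmission delays (L/R per hop): 0.00689655, 0.0115075, 0.000833333 ms; sum = 0.0192374 ms.
Propagation delays (d/s per hop): 0.0933333, 3.04, 45.5 ms; sum = 48.6333 ms.
Processing at 2 router(s): 2 × 0.4 ms = 0.8 ms.
End-to-end = 49.5 ms.

49.5 ms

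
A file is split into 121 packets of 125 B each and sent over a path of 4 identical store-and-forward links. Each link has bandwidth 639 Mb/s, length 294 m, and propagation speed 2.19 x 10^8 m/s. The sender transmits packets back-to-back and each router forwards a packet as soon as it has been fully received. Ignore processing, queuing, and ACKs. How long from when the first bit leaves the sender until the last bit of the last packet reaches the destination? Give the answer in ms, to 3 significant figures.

Per-hop transmission t_tx = L/R = 1000/639000000 = 0.00156495 ms.
Per-hop propagation t_prop = 294/219000000 = 0.00134247 ms.
Pipeline fill: first packet needs 4·t_tx to clear all hops; remaining 120 packets each add one t_tx.
Total = (4+121-1)·t_tx + 4·t_prop = 124·0.00156495 + 4·0.00134247 = 0.199 ms.

0.199 ms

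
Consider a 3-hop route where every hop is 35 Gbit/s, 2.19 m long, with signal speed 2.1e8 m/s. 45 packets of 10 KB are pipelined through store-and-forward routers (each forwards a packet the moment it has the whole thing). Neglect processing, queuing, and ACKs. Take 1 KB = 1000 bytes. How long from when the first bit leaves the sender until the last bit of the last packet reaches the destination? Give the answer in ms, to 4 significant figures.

0.1075 ms

Per-hop transmission t_tx = L/R = 80000/35000000000 = 0.00228571 ms.
Per-hop propagation t_prop = 2.19/210000000 = 1.04286e-05 ms.
Pipeline fill: first packet needs 3·t_tx to clear all hops; remaining 44 packets each add one t_tx.
Total = (3+45-1)·t_tx + 3·t_prop = 47·0.00228571 + 3·1.04286e-05 = 0.1075 ms.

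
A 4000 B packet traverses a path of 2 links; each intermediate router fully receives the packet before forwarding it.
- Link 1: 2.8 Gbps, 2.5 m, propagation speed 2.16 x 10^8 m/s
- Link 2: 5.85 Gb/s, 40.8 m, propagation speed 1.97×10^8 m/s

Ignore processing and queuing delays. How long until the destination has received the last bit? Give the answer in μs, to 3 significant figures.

17.1 μs

L = 4000 × 8 = 32000 bits.
Transmission delays (L/R per hop): 11.4286, 5.47009 μs; sum = 16.8987 μs.
Propagation delays (d/s per hop): 0.0115741, 0.207107 μs; sum = 0.218681 μs.
End-to-end = 17.1 μs.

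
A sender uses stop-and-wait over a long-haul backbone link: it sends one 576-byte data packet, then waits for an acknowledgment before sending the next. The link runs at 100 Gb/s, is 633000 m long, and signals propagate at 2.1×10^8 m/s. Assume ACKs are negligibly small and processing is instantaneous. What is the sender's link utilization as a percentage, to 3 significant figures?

t_tx = L/R = 4608/100000000000 = 4.608e-08 s.
t_prop = 633000/210000000 = 0.00301429 s; RTT = 0.00602857 s.
Cycle = t_tx + RTT = 0.00602862 s.
Utilization = t_tx / cycle = 4.608e-08/0.00602862 = 0.000764 %.

0.000764 %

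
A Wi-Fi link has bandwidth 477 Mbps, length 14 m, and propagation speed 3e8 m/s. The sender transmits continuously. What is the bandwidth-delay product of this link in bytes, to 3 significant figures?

2.78 bytes

Propagation delay = 14 / 300000000 = 4.66667e-08 s.
BDP = R × t_prop = 477000000 × 4.66667e-08 = 22.26 bits.
In bytes: 22.26/8 = 2.78 bytes.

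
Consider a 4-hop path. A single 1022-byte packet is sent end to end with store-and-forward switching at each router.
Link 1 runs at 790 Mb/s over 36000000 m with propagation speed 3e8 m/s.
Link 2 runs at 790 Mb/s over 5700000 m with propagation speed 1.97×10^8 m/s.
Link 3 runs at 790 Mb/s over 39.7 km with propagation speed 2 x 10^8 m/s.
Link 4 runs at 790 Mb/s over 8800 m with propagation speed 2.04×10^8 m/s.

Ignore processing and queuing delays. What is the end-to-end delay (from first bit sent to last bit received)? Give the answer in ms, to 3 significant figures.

149 ms

L = 1022 × 8 = 8176 bits.
Transmission delay per hop = L/R = 8176/790000000 = 0.0103494 ms; 4 hops → 0.0413975 ms.
Propagation delays (d/s per hop): 120, 28.934, 0.1985, 0.0431373 ms; sum = 149.176 ms.
End-to-end = 149 ms.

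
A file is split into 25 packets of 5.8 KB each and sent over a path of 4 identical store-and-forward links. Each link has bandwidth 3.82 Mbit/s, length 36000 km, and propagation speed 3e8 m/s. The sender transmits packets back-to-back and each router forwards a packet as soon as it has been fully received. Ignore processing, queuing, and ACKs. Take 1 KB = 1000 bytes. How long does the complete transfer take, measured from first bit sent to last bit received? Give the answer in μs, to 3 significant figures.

Per-hop transmission t_tx = L/R = 46400/3820000 = 12146.6 μs.
Per-hop propagation t_prop = 36000000/300000000 = 120000 μs.
Pipeline fill: first packet needs 4·t_tx to clear all hops; remaining 24 packets each add one t_tx.
Total = (4+25-1)·t_tx + 4·t_prop = 28·12146.6 + 4·120000 = 820000 μs.

820000 μs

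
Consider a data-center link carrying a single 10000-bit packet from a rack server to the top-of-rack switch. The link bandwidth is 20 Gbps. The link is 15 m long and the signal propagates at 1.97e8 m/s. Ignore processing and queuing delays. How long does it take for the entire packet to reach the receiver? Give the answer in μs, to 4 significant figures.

0.5761 μs

Transmission delay = L/R = 10000 / 20000000000 = 0.5 μs.
Propagation delay = d/s = 15 m / 197000000 m/s = 0.0761421 μs.
Total = 0.5761 μs.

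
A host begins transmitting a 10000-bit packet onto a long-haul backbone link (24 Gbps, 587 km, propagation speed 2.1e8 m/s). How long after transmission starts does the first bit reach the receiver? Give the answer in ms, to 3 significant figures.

2.80 ms

First bit experiences only propagation delay: d/s = 587000/210000000 = 2.80 ms.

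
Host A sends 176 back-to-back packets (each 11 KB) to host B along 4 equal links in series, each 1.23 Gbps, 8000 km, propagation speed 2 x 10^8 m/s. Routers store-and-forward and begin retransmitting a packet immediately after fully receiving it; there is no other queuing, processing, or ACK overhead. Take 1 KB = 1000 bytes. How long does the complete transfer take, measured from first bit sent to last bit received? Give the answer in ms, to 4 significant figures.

172.8 ms

Per-hop transmission t_tx = L/R = 88000/1230000000 = 0.0715447 ms.
Per-hop propagation t_prop = 8000000/200000000 = 40 ms.
Pipeline fill: first packet needs 4·t_tx to clear all hops; remaining 175 packets each add one t_tx.
Total = (4+176-1)·t_tx + 4·t_prop = 179·0.0715447 + 4·40 = 172.8 ms.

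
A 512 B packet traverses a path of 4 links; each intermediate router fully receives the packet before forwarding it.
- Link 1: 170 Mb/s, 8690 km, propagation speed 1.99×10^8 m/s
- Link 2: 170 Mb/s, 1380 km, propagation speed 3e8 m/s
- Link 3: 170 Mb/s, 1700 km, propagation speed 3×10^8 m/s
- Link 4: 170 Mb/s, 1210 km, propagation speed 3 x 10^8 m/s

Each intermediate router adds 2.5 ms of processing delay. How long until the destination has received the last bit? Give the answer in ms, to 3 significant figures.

65.6 ms

L = 512 × 8 = 4096 bits.
Transmission delay per hop = L/R = 4096/170000000 = 0.0240941 ms; 4 hops → 0.0963765 ms.
Propagation delays (d/s per hop): 43.6683, 4.6, 5.66667, 4.03333 ms; sum = 57.9683 ms.
Processing at 3 router(s): 3 × 2.5 ms = 7.5 ms.
End-to-end = 65.6 ms.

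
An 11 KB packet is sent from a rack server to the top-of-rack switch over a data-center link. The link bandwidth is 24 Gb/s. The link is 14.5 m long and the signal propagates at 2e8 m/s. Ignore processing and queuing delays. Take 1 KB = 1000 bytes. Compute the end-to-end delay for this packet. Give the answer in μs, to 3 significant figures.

3.74 μs

L = 88000 bits.
Transmission delay = L/R = 88000 / 24000000000 = 3.66667 μs.
Propagation delay = d/s = 14.5 m / 200000000 m/s = 0.0725 μs.
Total = 3.74 μs.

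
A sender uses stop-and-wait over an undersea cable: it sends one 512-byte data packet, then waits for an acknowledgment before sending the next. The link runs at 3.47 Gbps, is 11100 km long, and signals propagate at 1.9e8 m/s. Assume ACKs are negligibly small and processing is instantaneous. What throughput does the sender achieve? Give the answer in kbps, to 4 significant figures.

35.06 kbps

t_tx = L/R = 4096/3470000000 = 1.1804e-06 s.
t_prop = 11100000/190000000 = 0.0584211 s; RTT = 0.116842 s.
Cycle = t_tx + RTT = 0.116843 s.
Throughput = L / cycle = 4096 / 0.116843 = 35.06 kbps.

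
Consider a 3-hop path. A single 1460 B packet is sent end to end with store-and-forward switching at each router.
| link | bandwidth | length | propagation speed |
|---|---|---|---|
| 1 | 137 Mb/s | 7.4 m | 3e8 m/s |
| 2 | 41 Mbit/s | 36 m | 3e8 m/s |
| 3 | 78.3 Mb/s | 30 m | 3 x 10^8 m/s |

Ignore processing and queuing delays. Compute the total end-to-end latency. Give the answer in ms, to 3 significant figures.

L = 1460 × 8 = 11680 bits.
Transmission delays (L/R per hop): 0.0852555, 0.284878, 0.14917 ms; sum = 0.519303 ms.
Propagation delays (d/s per hop): 2.46667e-05, 0.00012, 0.0001 ms; sum = 0.000244667 ms.
End-to-end = 0.520 ms.

0.520 ms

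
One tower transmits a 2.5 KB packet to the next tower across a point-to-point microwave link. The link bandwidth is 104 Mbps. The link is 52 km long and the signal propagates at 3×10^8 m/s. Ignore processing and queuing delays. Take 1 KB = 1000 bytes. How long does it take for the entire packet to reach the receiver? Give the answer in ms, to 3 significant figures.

L = 20000 bits.
Transmission delay = L/R = 20000 / 104000000 = 0.192308 ms.
Propagation delay = d/s = 52000 m / 300000000 m/s = 0.173333 ms.
Total = 0.366 ms.

0.366 ms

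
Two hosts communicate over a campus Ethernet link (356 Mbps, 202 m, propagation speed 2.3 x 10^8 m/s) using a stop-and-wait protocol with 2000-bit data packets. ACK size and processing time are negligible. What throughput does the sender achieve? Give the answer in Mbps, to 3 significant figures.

271 Mbps

t_tx = L/R = 2000/356000000 = 5.61798e-06 s.
t_prop = 202/2.3e+08 = 8.78261e-07 s; RTT = 1.75652e-06 s.
Cycle = t_tx + RTT = 7.3745e-06 s.
Throughput = L / cycle = 2000 / 7.3745e-06 = 271 Mbps.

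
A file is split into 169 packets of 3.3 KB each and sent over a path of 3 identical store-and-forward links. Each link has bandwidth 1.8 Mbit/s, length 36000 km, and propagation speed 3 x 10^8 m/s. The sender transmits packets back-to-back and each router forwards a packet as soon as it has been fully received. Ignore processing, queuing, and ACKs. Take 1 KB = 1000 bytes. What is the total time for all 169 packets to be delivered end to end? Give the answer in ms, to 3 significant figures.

2870 ms

Per-hop transmission t_tx = L/R = 26400/1800000 = 14.6667 ms.
Per-hop propagation t_prop = 36000000/300000000 = 120 ms.
Pipeline fill: first packet needs 3·t_tx to clear all hops; remaining 168 packets each add one t_tx.
Total = (3+169-1)·t_tx + 3·t_prop = 171·14.6667 + 3·120 = 2870 ms.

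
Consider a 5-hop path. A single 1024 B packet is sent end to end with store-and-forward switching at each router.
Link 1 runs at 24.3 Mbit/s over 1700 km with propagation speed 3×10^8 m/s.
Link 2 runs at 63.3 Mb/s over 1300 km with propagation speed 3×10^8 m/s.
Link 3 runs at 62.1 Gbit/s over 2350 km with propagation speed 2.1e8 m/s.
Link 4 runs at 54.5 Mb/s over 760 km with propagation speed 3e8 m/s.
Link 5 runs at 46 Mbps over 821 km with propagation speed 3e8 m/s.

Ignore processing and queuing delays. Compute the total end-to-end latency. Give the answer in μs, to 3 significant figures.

27300 μs

L = 1024 × 8 = 8192 bits.
Transmission delays (L/R per hop): 337.119, 129.415, 0.131916, 150.312, 178.087 μs; sum = 795.066 μs.
Propagation delays (d/s per hop): 5666.67, 4333.33, 11190.5, 2533.33, 2736.67 μs; sum = 26460.5 μs.
End-to-end = 27300 μs.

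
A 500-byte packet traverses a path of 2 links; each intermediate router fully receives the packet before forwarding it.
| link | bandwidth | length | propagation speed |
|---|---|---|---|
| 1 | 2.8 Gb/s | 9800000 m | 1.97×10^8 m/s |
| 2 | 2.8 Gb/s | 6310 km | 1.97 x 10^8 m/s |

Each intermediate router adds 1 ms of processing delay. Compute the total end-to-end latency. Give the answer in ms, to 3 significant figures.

82.8 ms

L = 500 × 8 = 4000 bits.
Transmission delay per hop = L/R = 4000/2800000000 = 0.00142857 ms; 2 hops → 0.00285714 ms.
Propagation delays (d/s per hop): 49.7462, 32.0305 ms; sum = 81.7766 ms.
Processing at 1 router(s): 1 × 1 ms = 1 ms.
End-to-end = 82.8 ms.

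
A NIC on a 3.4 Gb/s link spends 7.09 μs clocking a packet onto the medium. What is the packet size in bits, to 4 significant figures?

L = R × t_tx = 3400000000 b/s × 7.09e-06 s = 24106 bits.

24110 bits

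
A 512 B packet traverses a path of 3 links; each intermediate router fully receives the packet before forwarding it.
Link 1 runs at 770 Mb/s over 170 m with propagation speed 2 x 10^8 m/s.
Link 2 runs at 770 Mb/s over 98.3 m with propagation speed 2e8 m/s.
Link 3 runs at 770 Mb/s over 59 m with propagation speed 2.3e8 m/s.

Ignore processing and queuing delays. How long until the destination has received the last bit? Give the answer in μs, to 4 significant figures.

L = 512 × 8 = 4096 bits.
Transmission delay per hop = L/R = 4096/770000000 = 5.31948 μs; 3 hops → 15.9584 μs.
Propagation delays (d/s per hop): 0.85, 0.4915, 0.256522 μs; sum = 1.59802 μs.
End-to-end = 17.56 μs.

17.56 μs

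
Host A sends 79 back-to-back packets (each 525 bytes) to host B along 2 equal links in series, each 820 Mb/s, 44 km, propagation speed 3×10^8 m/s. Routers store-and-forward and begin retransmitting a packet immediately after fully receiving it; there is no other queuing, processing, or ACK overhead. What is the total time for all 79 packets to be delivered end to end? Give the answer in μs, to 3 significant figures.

703 μs

Per-hop transmission t_tx = L/R = 4200/820000000 = 5.12195 μs.
Per-hop propagation t_prop = 44000/300000000 = 146.667 μs.
Pipeline fill: first packet needs 2·t_tx to clear all hops; remaining 78 packets each add one t_tx.
Total = (2+79-1)·t_tx + 2·t_prop = 80·5.12195 + 2·146.667 = 703 μs.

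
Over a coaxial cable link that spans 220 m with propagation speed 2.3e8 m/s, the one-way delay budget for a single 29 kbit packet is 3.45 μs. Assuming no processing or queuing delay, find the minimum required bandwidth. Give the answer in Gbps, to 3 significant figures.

Propagation delay = 220 / 2.3e+08 = 0.956522 μs.
Transmission budget = 3.45 − 0.956522 = 2.49348 μs.
R ≥ L / t_tx = 29000 bits / 2.49348e-06 s = 11.6 Gbps.

11.6 Gbps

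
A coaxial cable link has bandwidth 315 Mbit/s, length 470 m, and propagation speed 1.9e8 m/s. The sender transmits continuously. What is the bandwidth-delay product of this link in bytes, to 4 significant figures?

97.40 bytes

Propagation delay = 470 / 190000000 = 2.47368e-06 s.
BDP = R × t_prop = 315000000 × 2.47368e-06 = 779.211 bits.
In bytes: 779.211/8 = 97.40 bytes.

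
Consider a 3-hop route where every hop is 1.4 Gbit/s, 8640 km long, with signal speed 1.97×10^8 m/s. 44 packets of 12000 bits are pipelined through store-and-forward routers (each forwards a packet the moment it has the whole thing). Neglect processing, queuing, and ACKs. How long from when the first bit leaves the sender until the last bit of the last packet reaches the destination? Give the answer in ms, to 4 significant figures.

Per-hop transmission t_tx = L/R = 12000/1400000000 = 0.00857143 ms.
Per-hop propagation t_prop = 8640000/197000000 = 43.8579 ms.
Pipeline fill: first packet needs 3·t_tx to clear all hops; remaining 43 packets each add one t_tx.
Total = (3+44-1)·t_tx + 3·t_prop = 46·0.00857143 + 3·43.8579 = 132.0 ms.

132.0 ms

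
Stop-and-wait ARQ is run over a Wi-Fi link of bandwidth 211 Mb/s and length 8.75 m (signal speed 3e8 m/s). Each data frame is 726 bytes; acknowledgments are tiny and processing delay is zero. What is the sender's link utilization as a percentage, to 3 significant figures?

99.8 %

t_tx = L/R = 5808/211000000 = 2.75261e-05 s.
t_prop = 8.75/300000000 = 2.91667e-08 s; RTT = 5.83333e-08 s.
Cycle = t_tx + RTT = 2.75844e-05 s.
Utilization = t_tx / cycle = 2.75261e-05/2.75844e-05 = 99.8 %.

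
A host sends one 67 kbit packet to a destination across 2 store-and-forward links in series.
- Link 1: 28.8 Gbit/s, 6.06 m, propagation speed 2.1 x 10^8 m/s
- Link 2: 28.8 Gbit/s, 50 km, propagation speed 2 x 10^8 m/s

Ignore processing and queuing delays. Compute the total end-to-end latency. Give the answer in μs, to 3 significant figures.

255 μs

L = 67000 bits.
Transmission delay per hop = L/R = 67000/28800000000 = 2.32639 μs; 2 hops → 4.65278 μs.
Propagation delays (d/s per hop): 0.0288571, 250 μs; sum = 250.029 μs.
End-to-end = 255 μs.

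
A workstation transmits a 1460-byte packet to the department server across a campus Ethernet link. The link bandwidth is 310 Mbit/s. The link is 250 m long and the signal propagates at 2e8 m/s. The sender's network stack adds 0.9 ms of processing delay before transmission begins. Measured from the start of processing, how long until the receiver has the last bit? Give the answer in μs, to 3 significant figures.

L = 1460 × 8 = 11680 bits.
Transmission delay = L/R = 11680 / 310000000 = 37.6774 μs.
Propagation delay = d/s = 250 m / 200000000 m/s = 1.25 μs.
Plus processing delay 0.9 ms = 900 μs.
Total = 939 μs.

939 μs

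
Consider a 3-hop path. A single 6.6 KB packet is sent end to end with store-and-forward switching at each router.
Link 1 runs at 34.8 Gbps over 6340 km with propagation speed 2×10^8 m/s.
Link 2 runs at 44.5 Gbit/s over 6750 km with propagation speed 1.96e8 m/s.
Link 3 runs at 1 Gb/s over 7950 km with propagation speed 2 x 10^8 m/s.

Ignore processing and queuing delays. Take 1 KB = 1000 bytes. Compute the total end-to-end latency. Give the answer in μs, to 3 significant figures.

106000 μs

L = 52800 bits.
Transmission delays (L/R per hop): 1.51724, 1.18652, 52.8 μs; sum = 55.5038 μs.
Propagation delays (d/s per hop): 31700, 34438.8, 39750 μs; sum = 105889 μs.
End-to-end = 106000 μs.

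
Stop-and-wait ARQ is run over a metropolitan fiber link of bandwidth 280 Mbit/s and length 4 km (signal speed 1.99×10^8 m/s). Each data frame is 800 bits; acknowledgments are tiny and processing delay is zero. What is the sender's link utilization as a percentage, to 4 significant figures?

6.636 %

t_tx = L/R = 800/280000000 = 2.85714e-06 s.
t_prop = 4000/199000000 = 2.01005e-05 s; RTT = 4.0201e-05 s.
Cycle = t_tx + RTT = 4.30581e-05 s.
Utilization = t_tx / cycle = 2.85714e-06/4.30581e-05 = 6.636 %.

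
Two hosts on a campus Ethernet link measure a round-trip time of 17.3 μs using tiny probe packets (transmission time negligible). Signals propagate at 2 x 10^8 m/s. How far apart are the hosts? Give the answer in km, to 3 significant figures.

One-way propagation = RTT/2 = 8.65 μs.
d = s × t = 200000000 × 8.65e-06 = 1.73 km.

1.73 km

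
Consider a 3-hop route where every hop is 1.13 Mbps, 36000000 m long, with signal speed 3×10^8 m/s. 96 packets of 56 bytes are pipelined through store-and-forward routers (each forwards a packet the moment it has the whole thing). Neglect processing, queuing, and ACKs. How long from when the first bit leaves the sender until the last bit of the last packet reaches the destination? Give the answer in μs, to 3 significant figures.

399000 μs

Per-hop transmission t_tx = L/R = 448/1130000 = 396.46 μs.
Per-hop propagation t_prop = 36000000/300000000 = 120000 μs.
Pipeline fill: first packet needs 3·t_tx to clear all hops; remaining 95 packets each add one t_tx.
Total = (3+96-1)·t_tx + 3·t_prop = 98·396.46 + 3·120000 = 399000 μs.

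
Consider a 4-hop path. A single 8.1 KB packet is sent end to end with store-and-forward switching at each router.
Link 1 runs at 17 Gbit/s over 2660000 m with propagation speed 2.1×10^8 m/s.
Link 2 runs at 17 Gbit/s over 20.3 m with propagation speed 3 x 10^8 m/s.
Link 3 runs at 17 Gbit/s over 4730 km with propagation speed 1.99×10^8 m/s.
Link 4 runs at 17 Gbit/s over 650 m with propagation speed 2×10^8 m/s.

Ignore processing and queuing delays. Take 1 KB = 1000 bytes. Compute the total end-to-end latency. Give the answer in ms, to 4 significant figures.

36.45 ms

L = 64800 bits.
Transmission delay per hop = L/R = 64800/17000000000 = 0.00381176 ms; 4 hops → 0.0152471 ms.
Propagation delays (d/s per hop): 12.6667, 6.76667e-05, 23.7688, 0.00325 ms; sum = 36.4388 ms.
End-to-end = 36.45 ms.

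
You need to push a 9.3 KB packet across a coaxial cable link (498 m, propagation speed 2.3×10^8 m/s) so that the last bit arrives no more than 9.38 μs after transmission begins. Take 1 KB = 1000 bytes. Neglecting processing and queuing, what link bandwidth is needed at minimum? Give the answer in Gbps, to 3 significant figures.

L = 74400 bits.
Propagation delay = 498 / 2.3e+08 = 2.16522 μs.
Transmission budget = 9.38 − 2.16522 = 7.21478 μs.
R ≥ L / t_tx = 74400 bits / 7.21478e-06 s = 10.3 Gbps.

10.3 Gbps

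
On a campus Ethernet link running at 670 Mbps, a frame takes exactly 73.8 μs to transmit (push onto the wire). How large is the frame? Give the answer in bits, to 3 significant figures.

L = R × t_tx = 670000000 b/s × 7.38e-05 s = 49446 bits.

49400 bits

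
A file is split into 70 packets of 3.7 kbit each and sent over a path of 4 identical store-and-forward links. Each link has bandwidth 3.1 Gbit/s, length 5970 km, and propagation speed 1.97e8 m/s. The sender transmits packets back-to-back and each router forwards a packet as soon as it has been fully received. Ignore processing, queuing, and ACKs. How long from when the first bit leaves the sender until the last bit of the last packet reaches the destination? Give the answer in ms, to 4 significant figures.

Per-hop transmission t_tx = L/R = 3700/3100000000 = 0.00119355 ms.
Per-hop propagation t_prop = 5970000/197000000 = 30.3046 ms.
Pipeline fill: first packet needs 4·t_tx to clear all hops; remaining 69 packets each add one t_tx.
Total = (4+70-1)·t_tx + 4·t_prop = 73·0.00119355 + 4·30.3046 = 121.3 ms.

121.3 ms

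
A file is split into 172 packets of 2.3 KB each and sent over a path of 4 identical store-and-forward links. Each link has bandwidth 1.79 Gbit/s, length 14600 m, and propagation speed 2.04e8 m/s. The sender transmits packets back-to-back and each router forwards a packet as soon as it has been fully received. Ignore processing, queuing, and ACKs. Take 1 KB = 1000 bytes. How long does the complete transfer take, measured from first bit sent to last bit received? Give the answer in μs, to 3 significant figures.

Per-hop transmission t_tx = L/R = 18400/1790000000 = 10.2793 μs.
Per-hop propagation t_prop = 14600/204000000 = 71.5686 μs.
Pipeline fill: first packet needs 4·t_tx to clear all hops; remaining 171 packets each add one t_tx.
Total = (4+172-1)·t_tx + 4·t_prop = 175·10.2793 + 4·71.5686 = 2090 μs.

2090 μs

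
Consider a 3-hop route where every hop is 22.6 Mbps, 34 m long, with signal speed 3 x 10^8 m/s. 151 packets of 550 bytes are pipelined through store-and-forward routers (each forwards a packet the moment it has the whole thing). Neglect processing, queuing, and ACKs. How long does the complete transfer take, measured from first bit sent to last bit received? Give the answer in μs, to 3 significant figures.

29800 μs

Per-hop transmission t_tx = L/R = 4400/22600000 = 194.69 μs.
Per-hop propagation t_prop = 34/300000000 = 0.113333 μs.
Pipeline fill: first packet needs 3·t_tx to clear all hops; remaining 150 packets each add one t_tx.
Total = (3+151-1)·t_tx + 3·t_prop = 153·194.69 + 3·0.113333 = 29800 μs.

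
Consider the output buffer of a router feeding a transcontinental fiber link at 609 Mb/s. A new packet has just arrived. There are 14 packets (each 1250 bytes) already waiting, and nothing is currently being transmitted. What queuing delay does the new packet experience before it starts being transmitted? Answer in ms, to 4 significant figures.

Each queued packet: L/R = 10000/609000000 = 0.0164204 ms.
14 queued → 0.229885 ms.
Queuing delay = 0.2299 ms.

0.2299 ms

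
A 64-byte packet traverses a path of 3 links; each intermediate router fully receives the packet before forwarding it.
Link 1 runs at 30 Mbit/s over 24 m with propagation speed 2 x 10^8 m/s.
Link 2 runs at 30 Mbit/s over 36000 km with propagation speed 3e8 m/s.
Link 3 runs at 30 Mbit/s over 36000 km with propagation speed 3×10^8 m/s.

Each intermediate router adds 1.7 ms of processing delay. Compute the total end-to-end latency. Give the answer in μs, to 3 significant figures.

L = 64 × 8 = 512 bits.
Transmission delay per hop = L/R = 512/30000000 = 17.0667 μs; 3 hops → 51.2 μs.
Propagation delays (d/s per hop): 0.12, 120000, 120000 μs; sum = 240000 μs.
Processing at 2 router(s): 2 × 1.7 ms = 3400 μs.
End-to-end = 243000 μs.

243000 μs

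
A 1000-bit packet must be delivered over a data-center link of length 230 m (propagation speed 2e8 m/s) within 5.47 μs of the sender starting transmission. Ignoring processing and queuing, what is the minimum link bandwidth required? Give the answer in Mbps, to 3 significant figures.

Propagation delay = 230 / 200000000 = 1.15 μs.
Transmission budget = 5.47 − 1.15 = 4.32 μs.
R ≥ L / t_tx = 1000 bits / 4.32e-06 s = 231 Mbps.

231 Mbps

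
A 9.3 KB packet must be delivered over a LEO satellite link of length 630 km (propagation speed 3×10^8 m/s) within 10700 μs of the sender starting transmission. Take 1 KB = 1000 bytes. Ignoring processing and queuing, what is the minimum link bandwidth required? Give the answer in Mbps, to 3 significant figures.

8.65 Mbps

L = 74400 bits.
Propagation delay = 630000 / 300000000 = 2100 μs.
Transmission budget = 10700 − 2100 = 8600 μs.
R ≥ L / t_tx = 74400 bits / 0.0086 s = 8.65 Mbps.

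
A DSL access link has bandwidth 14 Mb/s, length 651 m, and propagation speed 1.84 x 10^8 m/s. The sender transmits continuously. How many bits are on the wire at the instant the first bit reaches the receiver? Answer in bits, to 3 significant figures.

Propagation delay = 651 / 184000000 = 3.53804e-06 s.
BDP = R × t_prop = 14000000 × 3.53804e-06 = 49.5326 bits.

49.5 bits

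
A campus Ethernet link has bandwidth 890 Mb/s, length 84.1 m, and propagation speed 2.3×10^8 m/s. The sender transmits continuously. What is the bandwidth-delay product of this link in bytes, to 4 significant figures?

40.68 bytes

Propagation delay = 84.1 / 2.3e+08 = 3.65652e-07 s.
BDP = R × t_prop = 890000000 × 3.65652e-07 = 325.43 bits.
In bytes: 325.43/8 = 40.68 bytes.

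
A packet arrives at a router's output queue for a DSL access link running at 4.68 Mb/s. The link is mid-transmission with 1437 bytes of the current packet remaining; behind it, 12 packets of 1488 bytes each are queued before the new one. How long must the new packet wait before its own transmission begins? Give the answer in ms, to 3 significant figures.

33.0 ms

Each queued packet: L/R = 11904/4680000 = 2.54359 ms.
12 queued → 30.5231 ms.
Plus remaining 11496 bits of current packet: 2.45641 ms.
Queuing delay = 33.0 ms.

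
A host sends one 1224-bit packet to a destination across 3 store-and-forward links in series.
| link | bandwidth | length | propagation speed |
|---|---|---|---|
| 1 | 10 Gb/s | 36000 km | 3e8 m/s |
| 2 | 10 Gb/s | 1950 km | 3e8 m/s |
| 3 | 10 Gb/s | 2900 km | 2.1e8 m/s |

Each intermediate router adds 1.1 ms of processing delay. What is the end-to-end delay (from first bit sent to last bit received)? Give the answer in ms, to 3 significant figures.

143 ms

Transmission delay per hop = L/R = 1224/10000000000 = 0.0001224 ms; 3 hops → 0.0003672 ms.
Propagation delays (d/s per hop): 120, 6.5, 13.8095 ms; sum = 140.31 ms.
Processing at 2 router(s): 2 × 1.1 ms = 2.2 ms.
End-to-end = 143 ms.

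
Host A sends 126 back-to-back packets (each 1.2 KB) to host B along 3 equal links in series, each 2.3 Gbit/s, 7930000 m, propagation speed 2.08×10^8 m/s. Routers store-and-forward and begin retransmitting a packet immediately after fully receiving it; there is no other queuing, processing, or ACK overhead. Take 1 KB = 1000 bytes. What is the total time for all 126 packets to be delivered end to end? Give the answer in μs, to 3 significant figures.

115000 μs

Per-hop transmission t_tx = L/R = 9600/2300000000 = 4.17391 μs.
Per-hop propagation t_prop = 7930000/208000000 = 38125 μs.
Pipeline fill: first packet needs 3·t_tx to clear all hops; remaining 125 packets each add one t_tx.
Total = (3+126-1)·t_tx + 3·t_prop = 128·4.17391 + 3·38125 = 115000 μs.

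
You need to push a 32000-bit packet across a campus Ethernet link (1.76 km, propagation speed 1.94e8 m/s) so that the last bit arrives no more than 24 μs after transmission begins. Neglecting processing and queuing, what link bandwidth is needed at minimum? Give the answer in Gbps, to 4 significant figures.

2.144 Gbps

Propagation delay = 1760 / 194000000 = 9.07216 μs.
Transmission budget = 24 − 9.07216 = 14.9278 μs.
R ≥ L / t_tx = 32000 bits / 1.49278e-05 s = 2.144 Gbps.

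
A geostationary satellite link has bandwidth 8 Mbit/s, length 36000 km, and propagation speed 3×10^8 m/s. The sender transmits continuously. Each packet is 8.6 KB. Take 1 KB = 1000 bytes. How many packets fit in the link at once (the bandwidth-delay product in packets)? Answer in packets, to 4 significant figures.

Propagation delay = 36000000 / 300000000 = 0.12 s.
BDP = R × t_prop = 8000000 × 0.12 = 960000 bits.
In packets of 68800 bits: 13.95 packets.

13.95 packets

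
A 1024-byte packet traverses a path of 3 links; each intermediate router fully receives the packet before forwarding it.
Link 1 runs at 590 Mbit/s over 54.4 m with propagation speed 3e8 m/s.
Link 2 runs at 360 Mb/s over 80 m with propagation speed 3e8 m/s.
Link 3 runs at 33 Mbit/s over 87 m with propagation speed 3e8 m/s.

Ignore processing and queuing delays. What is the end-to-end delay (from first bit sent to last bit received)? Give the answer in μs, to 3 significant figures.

286 μs

L = 1024 × 8 = 8192 bits.
Transmission delays (L/R per hop): 13.8847, 22.7556, 248.242 μs; sum = 284.883 μs.
Propagation delays (d/s per hop): 0.181333, 0.266667, 0.29 μs; sum = 0.738 μs.
End-to-end = 286 μs.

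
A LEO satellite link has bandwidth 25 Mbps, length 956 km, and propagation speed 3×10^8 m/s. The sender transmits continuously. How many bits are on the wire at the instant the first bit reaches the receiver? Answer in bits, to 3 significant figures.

Propagation delay = 956000 / 300000000 = 0.00318667 s.
BDP = R × t_prop = 25000000 × 0.00318667 = 79666.7 bits.

79700 bits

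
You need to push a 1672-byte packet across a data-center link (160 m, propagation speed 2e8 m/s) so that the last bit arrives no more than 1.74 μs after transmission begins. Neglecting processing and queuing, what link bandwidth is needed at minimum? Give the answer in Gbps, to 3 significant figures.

L = 13376 bits.
Propagation delay = 160 / 200000000 = 0.8 μs.
Transmission budget = 1.74 − 0.8 = 0.94 μs.
R ≥ L / t_tx = 13376 bits / 9.4e-07 s = 14.2 Gbps.

14.2 Gbps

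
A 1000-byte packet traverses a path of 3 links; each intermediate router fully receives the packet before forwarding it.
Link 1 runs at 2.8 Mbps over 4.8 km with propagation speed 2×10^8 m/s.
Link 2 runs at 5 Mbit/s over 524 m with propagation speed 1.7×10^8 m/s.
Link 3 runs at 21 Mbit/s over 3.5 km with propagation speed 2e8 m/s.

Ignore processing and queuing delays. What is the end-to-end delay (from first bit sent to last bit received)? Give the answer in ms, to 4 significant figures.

L = 1000 × 8 = 8000 bits.
Transmission delays (L/R per hop): 2.85714, 1.6, 0.380952 ms; sum = 4.8381 ms.
Propagation delays (d/s per hop): 0.024, 0.00308235, 0.0175 ms; sum = 0.0445824 ms.
End-to-end = 4.883 ms.

4.883 ms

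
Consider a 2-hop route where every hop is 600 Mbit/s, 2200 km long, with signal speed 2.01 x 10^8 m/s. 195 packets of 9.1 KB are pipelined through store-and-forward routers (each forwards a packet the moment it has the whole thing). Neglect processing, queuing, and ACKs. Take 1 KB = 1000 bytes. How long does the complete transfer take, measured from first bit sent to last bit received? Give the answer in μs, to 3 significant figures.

Per-hop transmission t_tx = L/R = 72800/600000000 = 121.333 μs.
Per-hop propagation t_prop = 2200000/2.01e+08 = 10945.3 μs.
Pipeline fill: first packet needs 2·t_tx to clear all hops; remaining 194 packets each add one t_tx.
Total = (2+195-1)·t_tx + 2·t_prop = 196·121.333 + 2·10945.3 = 45700 μs.

45700 μs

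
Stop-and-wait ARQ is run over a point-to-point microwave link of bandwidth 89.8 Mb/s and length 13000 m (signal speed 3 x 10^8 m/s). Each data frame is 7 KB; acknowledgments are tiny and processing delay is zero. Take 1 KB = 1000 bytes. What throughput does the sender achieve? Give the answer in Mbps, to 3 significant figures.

78.8 Mbps

t_tx = L/R = 56000/89800000 = 0.000623608 s.
t_prop = 13000/300000000 = 4.33333e-05 s; RTT = 8.66667e-05 s.
Cycle = t_tx + RTT = 0.000710275 s.
Throughput = L / cycle = 56000 / 0.000710275 = 78.8 Mbps.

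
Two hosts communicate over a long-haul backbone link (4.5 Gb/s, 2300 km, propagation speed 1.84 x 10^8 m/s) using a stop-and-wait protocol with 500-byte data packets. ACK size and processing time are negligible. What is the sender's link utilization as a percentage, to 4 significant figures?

t_tx = L/R = 4000/4500000000 = 8.88889e-07 s.
t_prop = 2300000/184000000 = 0.0125 s; RTT = 0.025 s.
Cycle = t_tx + RTT = 0.0250009 s.
Utilization = t_tx / cycle = 8.88889e-07/0.0250009 = 0.003555 %.

0.003555 %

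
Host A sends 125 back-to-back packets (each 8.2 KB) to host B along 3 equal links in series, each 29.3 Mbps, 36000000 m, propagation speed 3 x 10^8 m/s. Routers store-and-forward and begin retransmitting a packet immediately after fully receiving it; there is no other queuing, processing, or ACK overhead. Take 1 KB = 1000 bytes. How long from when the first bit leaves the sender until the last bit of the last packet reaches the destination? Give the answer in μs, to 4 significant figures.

Per-hop transmission t_tx = L/R = 65600/29300000 = 2238.91 μs.
Per-hop propagation t_prop = 36000000/300000000 = 120000 μs.
Pipeline fill: first packet needs 3·t_tx to clear all hops; remaining 124 packets each add one t_tx.
Total = (3+125-1)·t_tx + 3·t_prop = 127·2238.91 + 3·120000 = 644300 μs.

644300 μs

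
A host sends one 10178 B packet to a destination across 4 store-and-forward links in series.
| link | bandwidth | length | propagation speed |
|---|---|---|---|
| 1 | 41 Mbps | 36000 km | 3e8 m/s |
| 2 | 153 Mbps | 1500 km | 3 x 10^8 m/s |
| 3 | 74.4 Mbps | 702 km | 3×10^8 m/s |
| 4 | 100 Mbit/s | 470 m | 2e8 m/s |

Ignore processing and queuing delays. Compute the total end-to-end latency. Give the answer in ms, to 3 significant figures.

132 ms

L = 10178 × 8 = 81424 bits.
Transmission delays (L/R per hop): 1.98595, 0.532183, 1.09441, 0.81424 ms; sum = 4.42678 ms.
Propagation delays (d/s per hop): 120, 5, 2.34, 0.00235 ms; sum = 127.342 ms.
End-to-end = 132 ms.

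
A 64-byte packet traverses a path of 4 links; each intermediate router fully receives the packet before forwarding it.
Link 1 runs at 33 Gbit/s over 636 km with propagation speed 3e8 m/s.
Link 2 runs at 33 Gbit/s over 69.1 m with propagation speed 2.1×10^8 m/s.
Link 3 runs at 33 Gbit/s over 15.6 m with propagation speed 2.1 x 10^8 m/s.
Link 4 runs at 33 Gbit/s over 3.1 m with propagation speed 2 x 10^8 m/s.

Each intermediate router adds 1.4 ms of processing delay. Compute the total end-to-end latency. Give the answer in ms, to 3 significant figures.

L = 64 × 8 = 512 bits.
Transmission delay per hop = L/R = 512/33000000000 = 1.55152e-05 ms; 4 hops → 6.20606e-05 ms.
Propagation delays (d/s per hop): 2.12, 0.000329048, 7.42857e-05, 1.55e-05 ms; sum = 2.12042 ms.
Processing at 3 router(s): 3 × 1.4 ms = 4.2 ms.
End-to-end = 6.32 ms.

6.32 ms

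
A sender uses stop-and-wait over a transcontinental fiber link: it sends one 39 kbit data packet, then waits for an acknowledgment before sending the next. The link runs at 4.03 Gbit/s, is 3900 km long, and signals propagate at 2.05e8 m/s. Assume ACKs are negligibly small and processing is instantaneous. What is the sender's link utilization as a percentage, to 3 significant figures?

0.0254 %

t_tx = L/R = 39000/4.03e+09 = 9.67742e-06 s.
t_prop = 3900000/2.05e+08 = 0.0190244 s; RTT = 0.0380488 s.
Cycle = t_tx + RTT = 0.0380585 s.
Utilization = t_tx / cycle = 9.67742e-06/0.0380585 = 0.0254 %.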